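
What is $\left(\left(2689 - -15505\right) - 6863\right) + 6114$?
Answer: $17445$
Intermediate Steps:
$\left(\left(2689 - -15505\right) - 6863\right) + 6114 = \left(\left(2689 + 15505\right) - 6863\right) + 6114 = \left(18194 - 6863\right) + 6114 = 11331 + 6114 = 17445$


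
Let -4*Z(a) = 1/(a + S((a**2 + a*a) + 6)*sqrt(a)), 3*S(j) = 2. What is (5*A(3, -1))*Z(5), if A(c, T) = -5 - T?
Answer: 45/41 - 6*sqrt(5)/41 ≈ 0.77033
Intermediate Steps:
S(j) = 2/3 (S(j) = (1/3)*2 = 2/3)
Z(a) = -1/(4*(a + 2*sqrt(a)/3))
(5*A(3, -1))*Z(5) = (5*(-5 - 1*(-1)))*(-3/(8*sqrt(5) + 12*5)) = (5*(-5 + 1))*(-3/(8*sqrt(5) + 60)) = (5*(-4))*(-3/(60 + 8*sqrt(5))) = -(-60)/(60 + 8*sqrt(5)) = 60/(60 + 8*sqrt(5))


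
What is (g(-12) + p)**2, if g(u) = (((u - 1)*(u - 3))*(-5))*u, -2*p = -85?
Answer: 551545225/4 ≈ 1.3789e+8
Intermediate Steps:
p = 85/2 (p = -1/2*(-85) = 85/2 ≈ 42.500)
g(u) = -5*u*(-1 + u)*(-3 + u) (g(u) = (((-1 + u)*(-3 + u))*(-5))*u = (-5*(-1 + u)*(-3 + u))*u = -5*u*(-1 + u)*(-3 + u))
(g(-12) + p)**2 = (5*(-12)*(-3 - 1*(-12)**2 + 4*(-12)) + 85/2)**2 = (5*(-12)*(-3 - 1*144 - 48) + 85/2)**2 = (5*(-12)*(-3 - 144 - 48) + 85/2)**2 = (5*(-12)*(-195) + 85/2)**2 = (11700 + 85/2)**2 = (23485/2)**2 = 551545225/4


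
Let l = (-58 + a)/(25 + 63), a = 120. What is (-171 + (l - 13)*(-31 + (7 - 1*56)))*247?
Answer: 2207933/11 ≈ 2.0072e+5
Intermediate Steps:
l = 31/44 (l = (-58 + 120)/(25 + 63) = 62/88 = 62*(1/88) = 31/44 ≈ 0.70455)
(-171 + (l - 13)*(-31 + (7 - 1*56)))*247 = (-171 + (31/44 - 13)*(-31 + (7 - 1*56)))*247 = (-171 - 541*(-31 + (7 - 56))/44)*247 = (-171 - 541*(-31 - 49)/44)*247 = (-171 - 541/44*(-80))*247 = (-171 + 10820/11)*247 = (8939/11)*247 = 2207933/11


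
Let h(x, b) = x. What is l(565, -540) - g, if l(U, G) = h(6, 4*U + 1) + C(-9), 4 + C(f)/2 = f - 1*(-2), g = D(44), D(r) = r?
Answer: -60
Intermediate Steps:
g = 44
C(f) = -4 + 2*f (C(f) = -8 + 2*(f - 1*(-2)) = -8 + 2*(f + 2) = -8 + 2*(2 + f) = -8 + (4 + 2*f) = -4 + 2*f)
l(U, G) = -16 (l(U, G) = 6 + (-4 + 2*(-9)) = 6 + (-4 - 18) = 6 - 22 = -16)
l(565, -540) - g = -16 - 1*44 = -16 - 44 = -60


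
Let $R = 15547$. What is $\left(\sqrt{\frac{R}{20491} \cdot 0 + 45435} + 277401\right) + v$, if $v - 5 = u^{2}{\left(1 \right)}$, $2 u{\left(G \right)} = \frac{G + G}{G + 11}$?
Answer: $\frac{39946465}{144} + \sqrt{45435} \approx 2.7762 \cdot 10^{5}$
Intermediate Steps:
$u{\left(G \right)} = \frac{G}{11 + G}$ ($u{\left(G \right)} = \frac{\left(G + G\right) \frac{1}{G + 11}}{2} = \frac{2 G \frac{1}{11 + G}}{2} = \frac{G}{11 + G}$)
$v = \frac{721}{144}$ ($v = 5 + \left(1 \frac{1}{11 + 1}\right)^{2} = 5 + \left(1 \cdot \frac{1}{12}\right)^{2} = 5 + \left(\frac{1}{12}\right)^{2} = 5 + \frac{1}{144} = \frac{721}{144} \approx 5.0069$)
$\left(\sqrt{\frac{R}{20491} \cdot 0 + 45435} + 277401\right) + v = \left(\sqrt{\frac{15547}{20491} \cdot 0 + 45435} + 277401\right) + \frac{721}{144} = \left(\sqrt{0 + 45435} + 277401\right) + \frac{721}{144} = \left(\sqrt{45435} + 277401\right) + \frac{721}{144} = \left(277401 + \sqrt{45435}\right) + \frac{721}{144} = \frac{39946465}{144} + \sqrt{45435}$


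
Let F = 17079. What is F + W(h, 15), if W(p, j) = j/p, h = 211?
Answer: 3603684/211 ≈ 17079.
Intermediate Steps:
F + W(h, 15) = 17079 + 15/211 = 3603684/211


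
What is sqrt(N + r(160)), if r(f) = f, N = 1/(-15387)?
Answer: sqrt(37881547653)/15387 ≈ 12.649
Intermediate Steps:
N = -1/15387 ≈ -6.4990e-5
sqrt(N + r(160)) = sqrt(-1/15387 + 160) = sqrt(2461919/15387) = sqrt(37881547653)/15387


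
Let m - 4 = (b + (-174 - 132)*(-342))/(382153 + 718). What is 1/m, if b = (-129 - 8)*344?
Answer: 382871/1589008 ≈ 0.24095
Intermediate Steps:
b = -47128 (b = -137*344 = -47128)
m = 1589008/382871 (m = 4 + (-47128 + (-174 - 132)*(-342))/(382153 + 718) = 4 + (-47128 - 306*(-342))/382871 = 4 + (-47128 + 104652)*(1/382871) = 4 + 57524*(1/382871) = 4 + 57524/382871 = 1589008/382871 ≈ 4.1502)
1/m = 1/(1589008/382871) = 382871/1589008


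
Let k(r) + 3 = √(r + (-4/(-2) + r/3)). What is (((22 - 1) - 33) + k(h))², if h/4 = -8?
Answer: (45 - I*√366)²/9 ≈ 184.33 - 191.31*I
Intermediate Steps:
h = -32 (h = 4*(-8) = -32)
k(r) = -3 + √(2 + 4*r/3) (k(r) = -3 + √(r + (-4/(-2) + r/3)) = -3 + √(r + (-4*(-½) + r*(⅓))) = -3 + √(r + (2 + r/3)) = -3 + √(2 + 4*r/3))
(((22 - 1) - 33) + k(h))² = (((22 - 1) - 33) + (-3 + √(18 + 12*(-32))/3))² = ((21 - 33) + (-3 + √(18 - 384)/3))² = (-12 + (-3 + √(-366)/3))² = (-12 + (-3 + (I*√366)/3))² = (-12 + (-3 + I*√366/3))² = (-15 + I*√366/3)²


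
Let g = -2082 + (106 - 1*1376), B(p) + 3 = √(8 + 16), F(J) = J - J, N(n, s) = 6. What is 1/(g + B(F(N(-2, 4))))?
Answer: -3355/11256001 - 2*√6/11256001 ≈ -0.00029850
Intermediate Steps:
F(J) = 0
B(p) = -3 + 2*√6 (B(p) = -3 + √(8 + 16) = -3 + √24 = -3 + 2*√6)
g = -3352 (g = -2082 + (106 - 1376) = -2082 - 1270 = -3352)
1/(g + B(F(N(-2, 4)))) = 1/(-3352 + (-3 + 2*√6)) = 1/(-3355 + 2*√6)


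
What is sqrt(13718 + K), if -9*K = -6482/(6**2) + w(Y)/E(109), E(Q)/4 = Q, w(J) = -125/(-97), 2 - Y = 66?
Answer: sqrt(497582584353881)/190314 ≈ 117.21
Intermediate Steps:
Y = -64 (Y = 2 - 1*66 = 2 - 66 = -64)
w(J) = 125/97 (w(J) = -125*(-1/97) = 125/97)
E(Q) = 4*Q
K = 68533061/3425652 (K = -(-6482/(6**2) + 125/(97*((4*109))))/9 = -(-6482/36 + (125/97)/436)/9 = -(-6482*1/36 + (125/97)*(1/436))/9 = -(-3241/18 + 125/42292)/9 = -1/9*(-68533061/380628) = 68533061/3425652 ≈ 20.006)
sqrt(13718 + K) = sqrt(13718 + 68533061/3425652) = sqrt(47061627197/3425652) = sqrt(497582584353881)/190314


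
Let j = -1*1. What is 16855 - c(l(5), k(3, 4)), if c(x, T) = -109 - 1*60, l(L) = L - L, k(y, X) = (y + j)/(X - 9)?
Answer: 17024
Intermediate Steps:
j = -1
k(y, X) = (-1 + y)/(-9 + X) (k(y, X) = (y - 1)/(X - 9) = (-1 + y)/(-9 + X))
l(L) = 0
c(x, T) = -169 (c(x, T) = -109 - 60 = -169)
16855 - c(l(5), k(3, 4)) = 16855 - 1*(-169) = 16855 + 169 = 17024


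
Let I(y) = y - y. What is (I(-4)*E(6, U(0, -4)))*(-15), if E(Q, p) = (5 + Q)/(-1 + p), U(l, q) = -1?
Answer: 0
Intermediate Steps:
I(y) = 0
E(Q, p) = (5 + Q)/(-1 + p)
(I(-4)*E(6, U(0, -4)))*(-15) = (0*((5 + 6)/(-1 - 1)))*(-15) = (0*(11/(-2)))*(-15) = (0*(-1/2*11))*(-15) = (0*(-11/2))*(-15) = 0*(-15) = 0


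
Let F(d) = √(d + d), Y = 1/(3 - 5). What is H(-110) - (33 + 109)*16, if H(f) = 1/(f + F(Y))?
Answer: -27493582/12101 - I/12101 ≈ -2272.0 - 8.2638e-5*I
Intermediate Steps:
Y = -½ (Y = 1/(-2) = -½ ≈ -0.50000)
F(d) = √2*√d (F(d) = √(2*d) = √2*√d)
H(f) = 1/(I + f) (H(f) = 1/(f + √2*√(-½)) = 1/(f + √2*(I*√2/2)) = 1/(f + I) = 1/(I + f))
H(-110) - (33 + 109)*16 = 1/(I - 110) - (33 + 109)*16 = 1/(-110 + I) - 142*16 = (-110 - I)/12101 - 1*2272 = (-110 - I)/12101 - 2272 = -2272 + (-110 - I)/12101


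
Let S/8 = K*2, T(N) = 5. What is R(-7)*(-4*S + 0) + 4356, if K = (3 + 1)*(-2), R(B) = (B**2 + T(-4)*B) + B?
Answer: 7940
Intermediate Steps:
R(B) = B**2 + 6*B (R(B) = (B**2 + 5*B) + B = B**2 + 6*B)
K = -8 (K = 4*(-2) = -8)
S = -128 (S = 8*(-8*2) = 8*(-16) = -128)
R(-7)*(-4*S + 0) + 4356 = (-7*(6 - 7))*(-4*(-128) + 0) + 4356 = (-7*(-1))*(512 + 0) + 4356 = 7*512 + 4356 = 3584 + 4356 = 7940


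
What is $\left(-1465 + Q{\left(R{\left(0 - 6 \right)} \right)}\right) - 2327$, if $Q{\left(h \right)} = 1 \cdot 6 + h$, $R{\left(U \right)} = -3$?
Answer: $-3789$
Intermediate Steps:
$Q{\left(h \right)} = 6 + h$
$\left(-1465 + Q{\left(R{\left(0 - 6 \right)} \right)}\right) - 2327 = \left(-1465 + \left(6 - 3\right)\right) - 2327 = \left(-1465 + 3\right) - 2327 = -1462 - 2327 = -3789$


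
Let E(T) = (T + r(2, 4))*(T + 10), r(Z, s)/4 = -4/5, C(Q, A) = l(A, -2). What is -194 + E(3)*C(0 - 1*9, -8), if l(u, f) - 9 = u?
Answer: -983/5 ≈ -196.60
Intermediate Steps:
l(u, f) = 9 + u
C(Q, A) = 9 + A
r(Z, s) = -16/5 (r(Z, s) = 4*(-4/5) = 4*(-4*⅕) = 4*(-⅘) = -16/5)
E(T) = (10 + T)*(-16/5 + T) (E(T) = (T - 16/5)*(T + 10) = (-16/5 + T)*(10 + T) = (10 + T)*(-16/5 + T))
-194 + E(3)*C(0 - 1*9, -8) = -194 + (-32 + 3² + (34/5)*3)*(9 - 8) = -194 + (-32 + 9 + 102/5)*1 = -194 - 13/5*1 = -194 - 13/5 = -983/5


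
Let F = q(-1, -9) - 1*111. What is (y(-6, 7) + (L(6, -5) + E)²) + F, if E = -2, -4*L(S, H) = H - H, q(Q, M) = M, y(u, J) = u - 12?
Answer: -134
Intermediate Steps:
y(u, J) = -12 + u
L(S, H) = 0 (L(S, H) = -(H - H)/4 = -¼*0 = 0)
F = -120 (F = -9 - 1*111 = -9 - 111 = -120)
(y(-6, 7) + (L(6, -5) + E)²) + F = ((-12 - 6) + (0 - 2)²) - 120 = (-18 + (-2)²) - 120 = (-18 + 4) - 120 = -14 - 120 = -134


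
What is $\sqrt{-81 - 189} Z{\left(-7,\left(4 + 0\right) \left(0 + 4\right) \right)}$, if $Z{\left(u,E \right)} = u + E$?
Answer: $27 i \sqrt{30} \approx 147.89 i$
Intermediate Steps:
$Z{\left(u,E \right)} = E + u$
$\sqrt{-81 - 189} Z{\left(-7,\left(4 + 0\right) \left(0 + 4\right) \right)} = \sqrt{-81 - 189} \left(\left(4 + 0\right) \left(0 + 4\right) - 7\right) = \sqrt{-270} \left(4 \cdot 4 - 7\right) = 3 i \sqrt{30} \left(16 - 7\right) = 3 i \sqrt{30} \cdot 9 = 27 i \sqrt{30}$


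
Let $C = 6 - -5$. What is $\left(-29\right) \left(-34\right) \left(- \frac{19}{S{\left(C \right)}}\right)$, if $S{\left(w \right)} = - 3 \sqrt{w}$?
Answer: $\frac{18734 \sqrt{11}}{33} \approx 1882.8$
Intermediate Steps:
$C = 11$ ($C = 6 + 5 = 11$)
$\left(-29\right) \left(-34\right) \left(- \frac{19}{S{\left(C \right)}}\right) = \left(-29\right) \left(-34\right) \left(- \frac{19}{\left(-3\right) \sqrt{11}}\right) = 986 \left(- 19 \left(- \frac{\sqrt{11}}{33}\right)\right) = 986 \frac{19 \sqrt{11}}{33} = \frac{18734 \sqrt{11}}{33}$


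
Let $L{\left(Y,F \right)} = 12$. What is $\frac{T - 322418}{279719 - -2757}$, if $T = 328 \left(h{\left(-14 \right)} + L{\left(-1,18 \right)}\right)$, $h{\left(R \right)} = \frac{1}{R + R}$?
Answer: $- \frac{557364}{494333} \approx -1.1275$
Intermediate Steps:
$h{\left(R \right)} = \frac{1}{2 R}$
$T = \frac{27470}{7}$ ($T = 328 \left(\frac{1}{2 \left(-14\right)} + 12\right) = 328 \left(\frac{1}{2} \left(- \frac{1}{14}\right) + 12\right) = 328 \left(- \frac{1}{28} + 12\right) = 328 \cdot \frac{335}{28} = \frac{27470}{7} \approx 3924.3$)
$\frac{T - 322418}{279719 - -2757} = \frac{\frac{27470}{7} - 322418}{279719 - -2757} = - \frac{2229456}{7 \left(279719 + \left(-34166 + 36923\right)\right)} = - \frac{2229456}{7 \left(279719 + 2757\right)} = - \frac{2229456}{7 \cdot 282476} = \left(- \frac{2229456}{7}\right) \frac{1}{282476} = - \frac{557364}{494333}$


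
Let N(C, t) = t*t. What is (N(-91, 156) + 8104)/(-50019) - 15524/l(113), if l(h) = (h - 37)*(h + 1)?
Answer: -29376531/12037906 ≈ -2.4403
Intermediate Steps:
N(C, t) = t²
l(h) = (1 + h)*(-37 + h) (l(h) = (-37 + h)*(1 + h) = (1 + h)*(-37 + h))
(N(-91, 156) + 8104)/(-50019) - 15524/l(113) = (156² + 8104)/(-50019) - 15524/(-37 + 113² - 36*113) = (24336 + 8104)*(-1/50019) - 15524/(-37 + 12769 - 4068) = 32440*(-1/50019) - 15524/8664 = -32440/50019 - 15524*1/8664 = -32440/50019 - 3881/2166 = -29376531/12037906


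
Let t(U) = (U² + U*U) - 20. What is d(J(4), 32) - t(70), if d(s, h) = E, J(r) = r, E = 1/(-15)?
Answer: -146701/15 ≈ -9780.1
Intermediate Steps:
E = -1/15 ≈ -0.066667
d(s, h) = -1/15
t(U) = -20 + 2*U² (t(U) = (U² + U²) - 20 = 2*U² - 20 = -20 + 2*U²)
d(J(4), 32) - t(70) = -1/15 - (-20 + 2*70²) = -1/15 - (-20 + 2*4900) = -1/15 - (-20 + 9800) = -1/15 - 1*9780 = -1/15 - 9780 = -146701/15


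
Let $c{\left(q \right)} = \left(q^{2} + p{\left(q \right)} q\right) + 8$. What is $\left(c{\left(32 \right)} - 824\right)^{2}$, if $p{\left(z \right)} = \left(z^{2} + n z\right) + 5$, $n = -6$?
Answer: $728568064$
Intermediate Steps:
$p{\left(z \right)} = 5 + z^{2} - 6 z$ ($p{\left(z \right)} = \left(z^{2} - 6 z\right) + 5 = 5 + z^{2} - 6 z$)
$c{\left(q \right)} = 8 + q^{2} + q \left(5 + q^{2} - 6 q\right)$ ($c{\left(q \right)} = \left(q^{2} + \left(5 + q^{2} - 6 q\right) q\right) + 8 = \left(q^{2} + q \left(5 + q^{2} - 6 q\right)\right) + 8 = 8 + q^{2} + q \left(5 + q^{2} - 6 q\right)$)
$\left(c{\left(32 \right)} - 824\right)^{2} = \left(\left(8 + 32^{3} - 5 \cdot 32^{2} + 5 \cdot 32\right) - 824\right)^{2} = \left(\left(8 + 32768 - 5120 + 160\right) - 824\right)^{2} = \left(27816 - 824\right)^{2} = 26992^{2} = 728568064$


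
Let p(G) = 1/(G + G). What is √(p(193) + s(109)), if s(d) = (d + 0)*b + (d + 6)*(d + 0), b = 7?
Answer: √1981349194/386 ≈ 115.32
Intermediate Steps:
p(G) = 1/(2*G)
s(d) = 7*d + d*(6 + d) (s(d) = (d + 0)*7 + (d + 6)*(d + 0) = d*7 + (6 + d)*d = 7*d + d*(6 + d))
√(p(193) + s(109)) = √((½)/193 + 109*(13 + 109)) = √((½)*(1/193) + 109*122) = √(1/386 + 13298) = √(5133029/386) = √1981349194/386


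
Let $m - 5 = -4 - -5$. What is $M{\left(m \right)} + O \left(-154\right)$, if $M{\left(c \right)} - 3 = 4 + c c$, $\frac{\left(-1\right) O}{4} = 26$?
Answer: $16059$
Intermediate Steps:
$m = 6$ ($m = 5 - -1 = 5 + \left(-4 + 5\right) = 5 + 1 = 6$)
$O = -104$ ($O = \left(-4\right) 26 = -104$)
$M{\left(c \right)} = 7 + c^{2}$ ($M{\left(c \right)} = 3 + \left(4 + c c\right) = 3 + \left(4 + c^{2}\right) = 7 + c^{2}$)
$M{\left(m \right)} + O \left(-154\right) = \left(7 + 6^{2}\right) - -16016 = \left(7 + 36\right) + 16016 = 43 + 16016 = 16059$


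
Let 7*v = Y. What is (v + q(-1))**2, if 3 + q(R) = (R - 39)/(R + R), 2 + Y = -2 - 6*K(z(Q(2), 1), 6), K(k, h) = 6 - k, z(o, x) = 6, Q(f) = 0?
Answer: 13225/49 ≈ 269.90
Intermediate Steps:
Y = -4 (Y = -2 + (-2 - 6*(6 - 1*6)) = -2 + (-2 - 6*(6 - 6)) = -2 + (-2 - 6*0) = -2 + (-2 + 0) = -2 - 2 = -4)
v = -4/7 (v = (1/7)*(-4) = -4/7 ≈ -0.57143)
q(R) = -3 + (-39 + R)/(2*R) (q(R) = -3 + (R - 39)/(R + R) = -3 + (-39 + R)/((2*R)) = -3 + (-39 + R)*(1/(2*R)) = -3 + (-39 + R)/(2*R))
(v + q(-1))**2 = (-4/7 + (1/2)*(-39 - 5*(-1))/(-1))**2 = (-4/7 + (1/2)*(-1)*(-39 + 5))**2 = (-4/7 + (1/2)*(-1)*(-34))**2 = (-4/7 + 17)**2 = (115/7)**2 = 13225/49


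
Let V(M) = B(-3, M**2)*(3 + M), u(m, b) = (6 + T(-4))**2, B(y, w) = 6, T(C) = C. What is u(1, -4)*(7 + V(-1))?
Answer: 76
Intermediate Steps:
u(m, b) = 4 (u(m, b) = (6 - 4)**2 = 2**2 = 4)
V(M) = 18 + 6*M (V(M) = 6*(3 + M) = 18 + 6*M)
u(1, -4)*(7 + V(-1)) = 4*(7 + (18 + 6*(-1))) = 4*(7 + (18 - 6)) = 4*(7 + 12) = 4*19 = 76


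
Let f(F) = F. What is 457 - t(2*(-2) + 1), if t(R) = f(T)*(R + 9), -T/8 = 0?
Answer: 457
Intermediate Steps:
T = 0 (T = -8*0 = 0)
t(R) = 0 (t(R) = 0*(R + 9) = 0*(9 + R) = 0)
457 - t(2*(-2) + 1) = 457 - 1*0 = 457 + 0 = 457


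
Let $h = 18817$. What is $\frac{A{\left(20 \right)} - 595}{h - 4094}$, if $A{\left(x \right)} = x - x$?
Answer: $- \frac{595}{14723} \approx -0.040413$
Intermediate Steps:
$A{\left(x \right)} = 0$
$\frac{A{\left(20 \right)} - 595}{h - 4094} = \frac{0 - 595}{18817 - 4094} = - \frac{595}{14723}$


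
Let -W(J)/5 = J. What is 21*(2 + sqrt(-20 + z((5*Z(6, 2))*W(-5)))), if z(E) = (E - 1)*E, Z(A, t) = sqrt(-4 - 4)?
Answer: 42 + 21*sqrt(-125020 - 250*I*sqrt(2)) ≈ 52.499 - 7425.2*I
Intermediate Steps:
Z(A, t) = 2*I*sqrt(2) (Z(A, t) = sqrt(-8) = 2*I*sqrt(2))
W(J) = -5*J
z(E) = E*(-1 + E) (z(E) = (-1 + E)*E = E*(-1 + E))
21*(2 + sqrt(-20 + z((5*Z(6, 2))*W(-5)))) = 21*(2 + sqrt(-20 + ((5*(2*I*sqrt(2)))*(-5*(-5)))*(-1 + (5*(2*I*sqrt(2)))*(-5*(-5))))) = 21*(2 + sqrt(-20 + ((10*I*sqrt(2))*25)*(-1 + (10*I*sqrt(2))*25))) = 21*(2 + sqrt(-20 + (250*I*sqrt(2))*(-1 + 250*I*sqrt(2)))) = 21*(2 + sqrt(-20 + 250*I*sqrt(2)*(-1 + 250*I*sqrt(2)))) = 42 + 21*sqrt(-20 + 250*I*sqrt(2)*(-1 + 250*I*sqrt(2)))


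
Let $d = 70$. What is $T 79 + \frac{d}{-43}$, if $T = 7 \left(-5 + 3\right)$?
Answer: $- \frac{47628}{43} \approx -1107.6$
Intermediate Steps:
$T = -14$ ($T = 7 \left(-2\right) = -14$)
$T 79 + \frac{d}{-43} = \left(-14\right) 79 + \frac{70}{-43} = -1106 + 70 \left(- \frac{1}{43}\right) = -1106 - \frac{70}{43} = - \frac{47628}{43}$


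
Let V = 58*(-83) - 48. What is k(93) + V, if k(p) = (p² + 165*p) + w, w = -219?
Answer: 18913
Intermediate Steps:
k(p) = -219 + p² + 165*p (k(p) = (p² + 165*p) - 219 = -219 + p² + 165*p)
V = -4862 (V = -4814 - 48 = -4862)
k(93) + V = (-219 + 93² + 165*93) - 4862 = (-219 + 8649 + 15345) - 4862 = 23775 - 4862 = 18913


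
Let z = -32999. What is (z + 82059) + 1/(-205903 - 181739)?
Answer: 19017716519/387642 ≈ 49060.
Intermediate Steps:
(z + 82059) + 1/(-205903 - 181739) = (-32999 + 82059) + 1/(-205903 - 181739) = 49060 + 1/(-387642) = 49060 - 1/387642 = 19017716519/387642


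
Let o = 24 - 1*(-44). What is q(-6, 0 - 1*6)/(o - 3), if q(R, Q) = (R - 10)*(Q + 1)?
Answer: 16/13 ≈ 1.2308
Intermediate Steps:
q(R, Q) = (1 + Q)*(-10 + R) (q(R, Q) = (-10 + R)*(1 + Q) = (1 + Q)*(-10 + R))
o = 68 (o = 24 + 44 = 68)
q(-6, 0 - 1*6)/(o - 3) = (-10 - 6 - 10*(0 - 1*6) + (0 - 1*6)*(-6))/(68 - 3) = (-10 - 6 - 10*(0 - 6) + (0 - 6)*(-6))/65 = (-10 - 6 - 10*(-6) - 6*(-6))/65 = (-10 - 6 + 60 + 36)/65 = (1/65)*80 = 16/13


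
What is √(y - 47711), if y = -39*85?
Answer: I*√51026 ≈ 225.89*I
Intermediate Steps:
y = -3315
√(y - 47711) = √(-3315 - 47711) = √(-51026) = I*√51026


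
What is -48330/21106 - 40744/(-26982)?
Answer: -111024299/142370523 ≈ -0.77983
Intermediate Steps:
-48330/21106 - 40744/(-26982) = -48330*1/21106 - 40744*(-1/26982) = -24165/10553 + 20372/13491 = -111024299/142370523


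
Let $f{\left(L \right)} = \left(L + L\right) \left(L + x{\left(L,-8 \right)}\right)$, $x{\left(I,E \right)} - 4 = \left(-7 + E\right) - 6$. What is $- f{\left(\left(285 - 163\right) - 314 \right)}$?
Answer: $-80256$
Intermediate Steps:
$x{\left(I,E \right)} = -9 + E$ ($x{\left(I,E \right)} = 4 + \left(\left(-7 + E\right) - 6\right) = 4 + \left(-13 + E\right) = -9 + E$)
$f{\left(L \right)} = 2 L \left(-17 + L\right)$ ($f{\left(L \right)} = \left(L + L\right) \left(L - 17\right) = 2 L \left(L - 17\right) = 2 L \left(-17 + L\right)$)
$- f{\left(\left(285 - 163\right) - 314 \right)} = - 2 \left(\left(285 - 163\right) - 314\right) \left(-17 + \left(\left(285 - 163\right) - 314\right)\right) = - 2 \left(122 - 314\right) \left(-17 + \left(122 - 314\right)\right) = - 2 \left(-192\right) \left(-17 - 192\right) = - 2 \left(-192\right) \left(-209\right) = \left(-1\right) 80256 = -80256$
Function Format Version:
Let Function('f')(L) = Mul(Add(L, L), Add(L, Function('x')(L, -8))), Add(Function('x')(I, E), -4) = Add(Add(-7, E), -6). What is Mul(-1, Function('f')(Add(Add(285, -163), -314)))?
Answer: -80256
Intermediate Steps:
Function('x')(I, E) = Add(-9, E) (Function('x')(I, E) = Add(4, Add(Add(-7, E), -6)) = Add(4, Add(-13, E)) = Add(-9, E))
Function('f')(L) = Mul(2, L, Add(-17, L)) (Function('f')(L) = Mul(Add(L, L), Add(L, Add(-9, -8))) = Mul(Mul(2, L), Add(L, -17)) = Mul(Mul(2, L), Add(-17, L)) = Mul(2, L, Add(-17, L)))
Mul(-1, Function('f')(Add(Add(285, -163), -314))) = Mul(-1, Mul(2, Add(Add(285, -163), -314), Add(-17, Add(Add(285, -163), -314)))) = Mul(-1, Mul(2, Add(122, -314), Add(-17, Add(122, -314)))) = Mul(-1, Mul(2, -192, Add(-17, -192))) = Mul(-1, Mul(2, -192, -209)) = Mul(-1, 80256) = -80256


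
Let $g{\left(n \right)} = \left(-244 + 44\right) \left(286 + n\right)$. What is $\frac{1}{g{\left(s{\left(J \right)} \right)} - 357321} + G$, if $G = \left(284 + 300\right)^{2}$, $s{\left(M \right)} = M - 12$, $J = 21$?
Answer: $\frac{141988774975}{416321} \approx 3.4106 \cdot 10^{5}$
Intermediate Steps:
$s{\left(M \right)} = -12 + M$
$g{\left(n \right)} = -57200 - 200 n$ ($g{\left(n \right)} = - 200 \left(286 + n\right) = -57200 - 200 n$)
$G = 341056$ ($G = 584^{2} = 341056$)
$\frac{1}{g{\left(s{\left(J \right)} \right)} - 357321} + G = \frac{1}{\left(-57200 - 200 \left(-12 + 21\right)\right) - 357321} + 341056 = \frac{1}{\left(-57200 - 1800\right) - 357321} + 341056 = \frac{1}{-59000 - 357321} + 341056 = \frac{1}{-416321} + 341056 = - \frac{1}{416321} + 341056 = \frac{141988774975}{416321}$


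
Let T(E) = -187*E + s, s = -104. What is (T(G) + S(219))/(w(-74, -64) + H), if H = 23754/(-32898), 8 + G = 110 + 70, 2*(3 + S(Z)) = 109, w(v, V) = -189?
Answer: 353286139/2080492 ≈ 169.81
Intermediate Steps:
S(Z) = 103/2 (S(Z) = -3 + (1/2)*109 = -3 + 109/2 = 103/2)
G = 172 (G = -8 + (110 + 70) = -8 + 180 = 172)
T(E) = -104 - 187*E (T(E) = -187*E - 104 = -104 - 187*E)
H = -3959/5483 (H = 23754*(-1/32898) = -3959/5483 ≈ -0.72205)
(T(G) + S(219))/(w(-74, -64) + H) = ((-104 - 187*172) + 103/2)/(-189 - 3959/5483) = ((-104 - 32164) + 103/2)/(-1040246/5483) = (-32268 + 103/2)*(-5483/1040246) = -64433/2*(-5483/1040246) = 353286139/2080492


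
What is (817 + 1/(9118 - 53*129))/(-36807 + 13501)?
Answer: -931789/26580493 ≈ -0.035055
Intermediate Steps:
(817 + 1/(9118 - 53*129))/(-36807 + 13501) = (817 + 1/(9118 - 6837))/(-23306) = (817 + 1/2281)*(-1/23306) = (1863578/2281)*(-1/23306) = -931789/26580493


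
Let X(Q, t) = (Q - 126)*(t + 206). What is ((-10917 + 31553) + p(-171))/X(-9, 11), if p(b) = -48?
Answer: -20588/29295 ≈ -0.70278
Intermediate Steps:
X(Q, t) = (-126 + Q)*(206 + t)
((-10917 + 31553) + p(-171))/X(-9, 11) = ((-10917 + 31553) - 48)/(-25956 - 126*11 + 206*(-9) - 9*11) = (20636 - 48)/(-25956 - 1386 - 1854 - 99) = 20588/(-29295) = 20588*(-1/29295) = -20588/29295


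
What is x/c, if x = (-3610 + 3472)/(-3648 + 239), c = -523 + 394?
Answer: -46/146587 ≈ -0.00031381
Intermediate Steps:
c = -129
x = 138/3409 (x = -138/(-3409) = -138*(-1/3409) = 138/3409 ≈ 0.040481)
x/c = (138/3409)/(-129) = (138/3409)*(-1/129) = -46/146587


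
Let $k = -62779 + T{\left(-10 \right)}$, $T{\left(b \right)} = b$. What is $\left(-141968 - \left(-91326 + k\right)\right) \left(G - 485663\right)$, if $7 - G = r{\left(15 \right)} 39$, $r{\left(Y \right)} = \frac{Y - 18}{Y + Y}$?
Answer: $- \frac{58992160587}{10} \approx -5.8992 \cdot 10^{9}$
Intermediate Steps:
$r{\left(Y \right)} = \frac{-18 + Y}{2 Y}$
$G = \frac{109}{10}$ ($G = 7 - \frac{-18 + 15}{2 \cdot 15} \cdot 39 = 7 - \frac{1}{2} \cdot \frac{1}{15} \left(-3\right) 39 = 7 - \left(- \frac{1}{10}\right) 39 = 7 - - \frac{39}{10} = 7 + \frac{39}{10} = \frac{109}{10} \approx 10.9$)
$k = -62789$ ($k = -62779 - 10 = -62789$)
$\left(-141968 - \left(-91326 + k\right)\right) \left(G - 485663\right) = \left(-141968 + \left(91326 - -62789\right)\right) \left(\frac{109}{10} - 485663\right) = \left(-141968 + \left(91326 + 62789\right)\right) \left(- \frac{4856521}{10}\right) = \left(-141968 + 154115\right) \left(- \frac{4856521}{10}\right) = 12147 \left(- \frac{4856521}{10}\right) = - \frac{58992160587}{10}$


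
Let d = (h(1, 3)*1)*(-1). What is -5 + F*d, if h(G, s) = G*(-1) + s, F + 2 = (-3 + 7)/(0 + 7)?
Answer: -15/7 ≈ -2.1429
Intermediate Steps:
F = -10/7 (F = -2 + (-3 + 7)/(0 + 7) = -2 + 4/7 = -10/7 ≈ -1.4286)
h(G, s) = s - G (h(G, s) = -G + s = s - G)
d = -2 (d = ((3 - 1*1)*1)*(-1) = ((3 - 1)*1)*(-1) = (2*1)*(-1) = 2*(-1) = -2)
-5 + F*d = -5 - 10/7*(-2) = -5 + 20/7 = -15/7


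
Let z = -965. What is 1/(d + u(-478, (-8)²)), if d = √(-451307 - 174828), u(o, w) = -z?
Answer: 193/311472 - I*√626135/1557360 ≈ 0.00061964 - 0.0005081*I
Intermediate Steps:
u(o, w) = 965 (u(o, w) = -1*(-965) = 965)
d = I*√626135 (d = √(-626135) = I*√626135 ≈ 791.29*I)
1/(d + u(-478, (-8)²)) = 1/(I*√626135 + 965) = 1/(965 + I*√626135)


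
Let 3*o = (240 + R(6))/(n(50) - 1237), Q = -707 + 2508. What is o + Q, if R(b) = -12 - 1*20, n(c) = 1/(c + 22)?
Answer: 12338267/6851 ≈ 1800.9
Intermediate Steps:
n(c) = 1/(22 + c)
R(b) = -32 (R(b) = -12 - 20 = -32)
Q = 1801
o = -384/6851 (o = ((240 - 32)/(1/(22 + 50) - 1237))/3 = (208/(1/72 - 1237))/3 = (208/(-89063/72))/3 = (208*(-72/89063))/3 = (⅓)*(-1152/6851) = -384/6851 ≈ -0.056050)
o + Q = -384/6851 + 1801 = 12338267/6851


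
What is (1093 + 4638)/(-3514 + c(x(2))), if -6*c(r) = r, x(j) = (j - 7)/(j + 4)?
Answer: -206316/126499 ≈ -1.6310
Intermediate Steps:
x(j) = (-7 + j)/(4 + j)
c(r) = -r/6
(1093 + 4638)/(-3514 + c(x(2))) = (1093 + 4638)/(-3514 - (-7 + 2)/(6*(4 + 2))) = 5731/(-3514 - (-5)/(6*6)) = 5731/(-3514 - (-5)/36) = 5731/(-3514 - 1/6*(-5/6)) = 5731/(-3514 + 5/36) = 5731/(-126499/36) = 5731*(-36/126499) = -206316/126499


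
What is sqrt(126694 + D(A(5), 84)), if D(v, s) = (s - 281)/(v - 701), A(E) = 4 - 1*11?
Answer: sqrt(15876820173)/354 ≈ 355.94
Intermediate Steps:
A(E) = -7 (A(E) = 4 - 11 = -7)
D(v, s) = (-281 + s)/(-701 + v)
sqrt(126694 + D(A(5), 84)) = sqrt(126694 + (-281 + 84)/(-701 - 7)) = sqrt(126694 - 197/(-708)) = sqrt(126694 - 1/708*(-197)) = sqrt(126694 + 197/708) = sqrt(89699549/708) = sqrt(15876820173)/354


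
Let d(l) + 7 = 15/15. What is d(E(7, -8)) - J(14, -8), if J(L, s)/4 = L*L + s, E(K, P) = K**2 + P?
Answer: -758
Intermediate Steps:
E(K, P) = P + K**2
J(L, s) = 4*s + 4*L**2 (J(L, s) = 4*(L*L + s) = 4*(L**2 + s) = 4*(s + L**2) = 4*s + 4*L**2)
d(l) = -6 (d(l) = -7 + 15/15 = -7 + 15*(1/15) = -7 + 1 = -6)
d(E(7, -8)) - J(14, -8) = -6 - (4*(-8) + 4*14**2) = -6 - (-32 + 4*196) = -6 - (-32 + 784) = -6 - 1*752 = -6 - 752 = -758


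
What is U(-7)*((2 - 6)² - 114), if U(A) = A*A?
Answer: -4802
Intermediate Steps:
U(A) = A²
U(-7)*((2 - 6)² - 114) = (-7)²*((2 - 6)² - 114) = 49*((-4)² - 114) = 49*(16 - 114) = 49*(-98) = -4802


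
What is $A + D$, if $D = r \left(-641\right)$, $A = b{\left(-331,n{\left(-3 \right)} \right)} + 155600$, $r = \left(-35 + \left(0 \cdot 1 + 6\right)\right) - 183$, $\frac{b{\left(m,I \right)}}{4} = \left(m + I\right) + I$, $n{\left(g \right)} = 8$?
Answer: $290232$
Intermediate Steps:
$b{\left(m,I \right)} = 4 m + 8 I$ ($b{\left(m,I \right)} = 4 \left(\left(m + I\right) + I\right) = 4 \left(\left(I + m\right) + I\right) = 4 \left(m + 2 I\right) = 4 m + 8 I$)
$r = -212$ ($r = \left(-35 + \left(0 + 6\right)\right) - 183 = \left(-35 + 6\right) - 183 = -29 - 183 = -212$)
$A = 154340$ ($A = \left(4 \left(-331\right) + 8 \cdot 8\right) + 155600 = \left(-1324 + 64\right) + 155600 = -1260 + 155600 = 154340$)
$D = 135892$ ($D = \left(-212\right) \left(-641\right) = 135892$)
$A + D = 154340 + 135892 = 290232$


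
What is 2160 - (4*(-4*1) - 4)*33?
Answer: 2820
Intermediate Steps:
2160 - (4*(-4*1) - 4)*33 = 2160 - (4*(-4) - 4)*33 = 2160 - (-16 - 4)*33 = 2160 - (-20)*33 = 2160 - 1*(-660) = 2160 + 660 = 2820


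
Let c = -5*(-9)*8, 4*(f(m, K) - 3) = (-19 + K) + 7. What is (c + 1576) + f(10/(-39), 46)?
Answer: 3895/2 ≈ 1947.5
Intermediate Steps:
f(m, K) = K/4 (f(m, K) = 3 + ((-19 + K) + 7)/4 = 3 + (-12 + K)/4 = 3 + (-3 + K/4) = K/4)
c = 360 (c = 45*8 = 360)
(c + 1576) + f(10/(-39), 46) = (360 + 1576) + (¼)*46 = 1936 + 23/2 = 3895/2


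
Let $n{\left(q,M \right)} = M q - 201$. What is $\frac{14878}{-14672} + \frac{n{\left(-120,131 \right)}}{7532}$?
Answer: $- \frac{6172393}{1973384} \approx -3.1278$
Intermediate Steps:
$n{\left(q,M \right)} = -201 + M q$
$\frac{14878}{-14672} + \frac{n{\left(-120,131 \right)}}{7532} = \frac{14878}{-14672} + \frac{-201 + 131 \left(-120\right)}{7532} = 14878 \left(- \frac{1}{14672}\right) + \left(-201 - 15720\right) \frac{1}{7532} = - \frac{7439}{7336} - \frac{15921}{7532} = - \frac{6172393}{1973384}$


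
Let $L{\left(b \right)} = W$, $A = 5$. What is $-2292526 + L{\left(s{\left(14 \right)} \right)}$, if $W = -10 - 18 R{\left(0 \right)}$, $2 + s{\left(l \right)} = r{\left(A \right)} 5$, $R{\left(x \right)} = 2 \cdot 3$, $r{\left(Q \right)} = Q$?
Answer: $-2292644$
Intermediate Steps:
$R{\left(x \right)} = 6$
$s{\left(l \right)} = 23$ ($s{\left(l \right)} = -2 + 5 \cdot 5 = -2 + 25 = 23$)
$W = -118$ ($W = -10 - 108 = -118$)
$L{\left(b \right)} = -118$
$-2292526 + L{\left(s{\left(14 \right)} \right)} = -2292526 - 118 = -2292644$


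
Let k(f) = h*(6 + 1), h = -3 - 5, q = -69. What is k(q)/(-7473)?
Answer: 56/7473 ≈ 0.0074936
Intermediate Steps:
h = -8
k(f) = -56 (k(f) = -8*(6 + 1) = -8*7 = -56)
k(q)/(-7473) = -56/(-7473) = -56*(-1/7473) = 56/7473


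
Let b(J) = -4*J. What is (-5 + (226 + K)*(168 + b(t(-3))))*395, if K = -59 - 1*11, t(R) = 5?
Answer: 9117785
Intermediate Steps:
K = -70 (K = -59 - 11 = -70)
(-5 + (226 + K)*(168 + b(t(-3))))*395 = (-5 + (226 - 70)*(168 - 4*5))*395 = (-5 + 156*(168 - 20))*395 = (-5 + 156*148)*395 = (-5 + 23088)*395 = 23083*395 = 9117785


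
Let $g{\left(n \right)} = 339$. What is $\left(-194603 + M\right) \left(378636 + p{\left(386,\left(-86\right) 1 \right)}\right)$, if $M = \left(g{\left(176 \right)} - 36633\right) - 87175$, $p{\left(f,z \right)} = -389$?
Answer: $-120309779784$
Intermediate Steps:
$M = -123469$ ($M = \left(339 - 36633\right) - 87175 = -36294 - 87175 = -123469$)
$\left(-194603 + M\right) \left(378636 + p{\left(386,\left(-86\right) 1 \right)}\right) = \left(-194603 - 123469\right) \left(378636 - 389\right) = \left(-318072\right) 378247 = -120309779784$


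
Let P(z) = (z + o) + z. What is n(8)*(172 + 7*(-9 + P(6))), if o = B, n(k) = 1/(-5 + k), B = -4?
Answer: 55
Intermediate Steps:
o = -4
P(z) = -4 + 2*z (P(z) = (z - 4) + z = (-4 + z) + z = -4 + 2*z)
n(8)*(172 + 7*(-9 + P(6))) = (172 + 7*(-9 + (-4 + 2*6)))/(-5 + 8) = (172 + 7*(-9 + (-4 + 12)))/3 = (172 + 7*(-9 + 8))/3 = (172 + 7*(-1))/3 = (172 - 7)/3 = (⅓)*165 = 55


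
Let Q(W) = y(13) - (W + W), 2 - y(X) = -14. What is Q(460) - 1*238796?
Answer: -239700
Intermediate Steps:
y(X) = 16 (y(X) = 2 - 1*(-14) = 2 + 14 = 16)
Q(W) = 16 - 2*W (Q(W) = 16 - (W + W) = 16 - 2*W)
Q(460) - 1*238796 = (16 - 2*460) - 1*238796 = (16 - 920) - 238796 = -904 - 238796 = -239700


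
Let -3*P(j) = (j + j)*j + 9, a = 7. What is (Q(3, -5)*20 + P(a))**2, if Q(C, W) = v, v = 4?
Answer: 17689/9 ≈ 1965.4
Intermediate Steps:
Q(C, W) = 4
P(j) = -3 - 2*j**2/3 (P(j) = -((j + j)*j + 9)/3 = -((2*j)*j + 9)/3 = -(2*j**2 + 9)/3 = -(9 + 2*j**2)/3 = -3 - 2*j**2/3)
(Q(3, -5)*20 + P(a))**2 = (4*20 + (-3 - 2/3*7**2))**2 = (80 + (-3 - 2/3*49))**2 = (80 + (-3 - 98/3))**2 = (80 - 107/3)**2 = (133/3)**2 = 17689/9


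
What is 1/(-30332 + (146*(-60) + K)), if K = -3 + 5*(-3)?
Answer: -1/39110 ≈ -2.5569e-5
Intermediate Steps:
K = -18 (K = -3 - 15 = -18)
1/(-30332 + (146*(-60) + K)) = 1/(-30332 + (146*(-60) - 18)) = 1/(-30332 + (-8760 - 18)) = 1/(-30332 - 8778) = 1/(-39110) = -1/39110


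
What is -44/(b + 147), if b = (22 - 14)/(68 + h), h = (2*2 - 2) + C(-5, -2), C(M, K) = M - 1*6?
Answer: -2596/8681 ≈ -0.29904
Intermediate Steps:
C(M, K) = -6 + M (C(M, K) = M - 6 = -6 + M)
h = -9 (h = (2*2 - 2) + (-6 - 5) = (4 - 2) - 11 = 2 - 11 = -9)
b = 8/59 (b = (22 - 14)/(68 - 9) = 8/59 ≈ 0.13559)
-44/(b + 147) = -44/(8/59 + 147) = -44/(8681/59) = (59/8681)*(-44) = -2596/8681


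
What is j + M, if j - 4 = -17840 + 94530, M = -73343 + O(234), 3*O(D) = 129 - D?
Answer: 3316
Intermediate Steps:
O(D) = 43 - D/3 (O(D) = (129 - D)/3 = 43 - D/3)
M = -73378 (M = -73343 + (43 - 1/3*234) = -73343 + (43 - 78) = -73343 - 35 = -73378)
j = 76694 (j = 4 + (-17840 + 94530) = 4 + 76690 = 76694)
j + M = 76694 - 73378 = 3316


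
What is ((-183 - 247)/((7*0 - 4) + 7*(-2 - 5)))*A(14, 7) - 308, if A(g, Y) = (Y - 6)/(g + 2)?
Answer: -130377/424 ≈ -307.49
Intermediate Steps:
A(g, Y) = (-6 + Y)/(2 + g)
((-183 - 247)/((7*0 - 4) + 7*(-2 - 5)))*A(14, 7) - 308 = ((-183 - 247)/((7*0 - 4) + 7*(-2 - 5)))*((-6 + 7)/(2 + 14)) - 308 = (-430/((0 - 4) + 7*(-7)))*(1/16) - 308 = (-430/(-4 - 49))*((1/16)*1) - 308 = -430/(-53)*(1/16) - 308 = -430*(-1/53)*(1/16) - 308 = (430/53)*(1/16) - 308 = 215/424 - 308 = -130377/424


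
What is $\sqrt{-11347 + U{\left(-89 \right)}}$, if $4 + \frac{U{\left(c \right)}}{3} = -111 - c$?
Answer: $5 i \sqrt{457} \approx 106.89 i$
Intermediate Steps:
$U{\left(c \right)} = -345 - 3 c$ ($U{\left(c \right)} = -12 + 3 \left(-111 - c\right) = -12 - \left(333 + 3 c\right) = -345 - 3 c$)
$\sqrt{-11347 + U{\left(-89 \right)}} = \sqrt{-11347 - 78} = \sqrt{-11425} = 5 i \sqrt{457}$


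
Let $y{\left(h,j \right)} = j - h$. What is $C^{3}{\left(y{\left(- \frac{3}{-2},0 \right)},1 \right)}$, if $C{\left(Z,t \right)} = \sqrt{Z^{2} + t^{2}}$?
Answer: $\frac{13 \sqrt{13}}{8} \approx 5.859$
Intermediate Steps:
$C^{3}{\left(y{\left(- \frac{3}{-2},0 \right)},1 \right)} = \left(\sqrt{\left(0 - - \frac{3}{-2}\right)^{2} + 1^{2}}\right)^{3} = \left(\sqrt{\left(0 - \left(-3\right) \left(- \frac{1}{2}\right)\right)^{2} + 1}\right)^{3} = \left(\sqrt{\left(0 - \frac{3}{2}\right)^{2} + 1}\right)^{3} = \left(\sqrt{\left(- \frac{3}{2}\right)^{2} + 1}\right)^{3} = \left(\sqrt{\frac{9}{4} + 1}\right)^{3} = \left(\sqrt{\frac{13}{4}}\right)^{3} = \left(\frac{\sqrt{13}}{2}\right)^{3} = \frac{13 \sqrt{13}}{8}$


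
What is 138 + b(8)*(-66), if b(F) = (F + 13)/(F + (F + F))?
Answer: 321/4 ≈ 80.250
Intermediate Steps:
b(F) = (13 + F)/(3*F) (b(F) = (13 + F)/(F + 2*F) = (13 + F)/((3*F)) = (13 + F)*(1/(3*F)) = (13 + F)/(3*F))
138 + b(8)*(-66) = 138 + ((⅓)*(13 + 8)/8)*(-66) = 138 + ((⅓)*(⅛)*21)*(-66) = 138 + (7/8)*(-66) = 138 - 231/4 = 321/4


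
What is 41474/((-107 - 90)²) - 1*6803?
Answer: -263976153/38809 ≈ -6801.9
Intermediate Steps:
41474/((-107 - 90)²) - 1*6803 = 41474/((-197)²) - 6803 = 41474/38809 - 6803 = -263976153/38809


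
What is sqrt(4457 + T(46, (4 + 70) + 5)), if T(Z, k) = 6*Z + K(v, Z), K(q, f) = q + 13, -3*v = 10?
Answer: 2*sqrt(10671)/3 ≈ 68.867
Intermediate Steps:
v = -10/3 (v = -1/3*10 = -10/3 ≈ -3.3333)
K(q, f) = 13 + q
T(Z, k) = 29/3 + 6*Z (T(Z, k) = 6*Z + (13 - 10/3) = 6*Z + 29/3 = 29/3 + 6*Z)
sqrt(4457 + T(46, (4 + 70) + 5)) = sqrt(4457 + (29/3 + 6*46)) = sqrt(4457 + (29/3 + 276)) = sqrt(4457 + 857/3) = sqrt(14228/3) = 2*sqrt(10671)/3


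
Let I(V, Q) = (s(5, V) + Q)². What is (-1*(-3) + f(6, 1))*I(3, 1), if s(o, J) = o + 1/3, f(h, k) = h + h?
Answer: 1805/3 ≈ 601.67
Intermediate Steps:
f(h, k) = 2*h
s(o, J) = ⅓ + o (s(o, J) = o + ⅓ = ⅓ + o)
I(V, Q) = (16/3 + Q)² (I(V, Q) = ((⅓ + 5) + Q)² = (16/3 + Q)²)
(-1*(-3) + f(6, 1))*I(3, 1) = (-1*(-3) + 2*6)*((16 + 3*1)²/9) = (3 + 12)*((16 + 3)²/9) = 15*((⅑)*19²) = 15*((⅑)*361) = 15*(361/9) = 1805/3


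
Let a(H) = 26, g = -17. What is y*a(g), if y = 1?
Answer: 26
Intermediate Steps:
y*a(g) = 1*26 = 26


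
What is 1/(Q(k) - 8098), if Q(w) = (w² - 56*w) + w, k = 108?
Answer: -1/2374 ≈ -0.00042123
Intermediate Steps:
Q(w) = w² - 55*w
1/(Q(k) - 8098) = 1/(108*(-55 + 108) - 8098) = 1/(108*53 - 8098) = 1/(5724 - 8098) = 1/(-2374) = -1/2374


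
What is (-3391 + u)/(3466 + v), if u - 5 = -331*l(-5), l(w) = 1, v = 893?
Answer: -1239/1453 ≈ -0.85272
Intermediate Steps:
u = -326 (u = 5 - 331*1 = 5 - 331 = -326)
(-3391 + u)/(3466 + v) = (-3391 - 326)/(3466 + 893) = -3717/4359 = -3717*1/4359 = -1239/1453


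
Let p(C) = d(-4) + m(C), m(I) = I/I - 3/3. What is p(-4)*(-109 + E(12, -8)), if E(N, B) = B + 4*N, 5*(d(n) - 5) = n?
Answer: -1449/5 ≈ -289.80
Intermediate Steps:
m(I) = 0 (m(I) = 1 - 3*1/3 = 1 - 1 = 0)
d(n) = 5 + n/5
p(C) = 21/5 (p(C) = (5 + (1/5)*(-4)) + 0 = (5 - 4/5) + 0 = 21/5 + 0 = 21/5)
p(-4)*(-109 + E(12, -8)) = 21*(-109 + (-8 + 4*12))/5 = 21*(-109 + (-8 + 48))/5 = 21*(-109 + 40)/5 = (21/5)*(-69) = -1449/5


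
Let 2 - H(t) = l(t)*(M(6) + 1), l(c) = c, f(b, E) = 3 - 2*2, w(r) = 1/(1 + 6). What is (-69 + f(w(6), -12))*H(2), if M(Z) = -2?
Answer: -280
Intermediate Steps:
w(r) = 1/7
f(b, E) = -1 (f(b, E) = 3 - 4 = -1)
H(t) = 2 + t (H(t) = 2 - t*(-2 + 1) = 2 - t*(-1) = 2 - (-1)*t = 2 + t)
(-69 + f(w(6), -12))*H(2) = (-69 - 1)*(2 + 2) = -70*4 = -280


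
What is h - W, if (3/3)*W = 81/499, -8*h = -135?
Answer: 66717/3992 ≈ 16.713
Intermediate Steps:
h = 135/8 (h = -⅛*(-135) = 135/8 ≈ 16.875)
W = 81/499 ≈ 0.16232
h - W = 135/8 - 1*81/499 = 135/8 - 81/499 = 66717/3992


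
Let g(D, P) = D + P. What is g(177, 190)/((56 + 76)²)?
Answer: 367/17424 ≈ 0.021063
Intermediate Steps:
g(177, 190)/((56 + 76)²) = (177 + 190)/((56 + 76)²) = 367/(132²) = 367/17424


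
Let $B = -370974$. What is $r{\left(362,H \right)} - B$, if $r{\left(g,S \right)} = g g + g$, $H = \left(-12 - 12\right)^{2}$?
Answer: $502380$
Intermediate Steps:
$H = 576$ ($H = \left(-24\right)^{2} = 576$)
$r{\left(g,S \right)} = g + g^{2}$ ($r{\left(g,S \right)} = g^{2} + g = g + g^{2}$)
$r{\left(362,H \right)} - B = 362 \left(1 + 362\right) - -370974 = 362 \cdot 363 + 370974 = 131406 + 370974 = 502380$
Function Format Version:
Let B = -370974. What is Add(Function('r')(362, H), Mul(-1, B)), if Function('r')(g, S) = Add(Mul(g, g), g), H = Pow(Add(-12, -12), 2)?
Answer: 502380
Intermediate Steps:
H = 576 (H = Pow(-24, 2) = 576)
Function('r')(g, S) = Add(g, Pow(g, 2)) (Function('r')(g, S) = Add(Pow(g, 2), g) = Add(g, Pow(g, 2)))
Add(Function('r')(362, H), Mul(-1, B)) = Add(Mul(362, Add(1, 362)), Mul(-1, -370974)) = Add(Mul(362, 363), 370974) = Add(131406, 370974) = 502380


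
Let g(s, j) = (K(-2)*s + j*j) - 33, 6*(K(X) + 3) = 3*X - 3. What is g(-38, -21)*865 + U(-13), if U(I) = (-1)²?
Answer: 500836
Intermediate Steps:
U(I) = 1
K(X) = -7/2 + X/2 (K(X) = -3 + (3*X - 3)/6 = -3 + (-3 + 3*X)/6 = -3 + (-½ + X/2) = -7/2 + X/2)
g(s, j) = -33 + j² - 9*s/2 (g(s, j) = ((-7/2 + (½)*(-2))*s + j*j) - 33 = ((-7/2 - 1)*s + j²) - 33 = (-9*s/2 + j²) - 33 = (j² - 9*s/2) - 33 = -33 + j² - 9*s/2)
g(-38, -21)*865 + U(-13) = (-33 + (-21)² - 9/2*(-38))*865 + 1 = (-33 + 441 + 171)*865 + 1 = 579*865 + 1 = 500835 + 1 = 500836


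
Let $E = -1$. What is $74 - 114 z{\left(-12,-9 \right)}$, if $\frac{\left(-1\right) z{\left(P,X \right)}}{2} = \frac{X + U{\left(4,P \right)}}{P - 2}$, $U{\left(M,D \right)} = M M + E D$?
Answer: $- \frac{1648}{7} \approx -235.43$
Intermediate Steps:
$U{\left(M,D \right)} = M^{2} - D$ ($U{\left(M,D \right)} = M M - D = M^{2} - D$)
$z{\left(P,X \right)} = - \frac{2 \left(16 + X - P\right)}{-2 + P}$ ($z{\left(P,X \right)} = - 2 \frac{X - \left(-16 + P\right)}{P - 2} = - 2 \frac{X - \left(-16 + P\right)}{-2 + P} = - 2 \frac{16 + X - P}{-2 + P} = - \frac{2 \left(16 + X - P\right)}{-2 + P}$)
$74 - 114 z{\left(-12,-9 \right)} = 74 - 114 \frac{2 \left(-16 - 12 - -9\right)}{-2 - 12} = 74 - 114 \frac{2 \left(-16 - 12 + 9\right)}{-14} = 74 - 114 \cdot 2 \left(- \frac{1}{14}\right) \left(-19\right) = 74 - \frac{2166}{7} = - \frac{1648}{7}$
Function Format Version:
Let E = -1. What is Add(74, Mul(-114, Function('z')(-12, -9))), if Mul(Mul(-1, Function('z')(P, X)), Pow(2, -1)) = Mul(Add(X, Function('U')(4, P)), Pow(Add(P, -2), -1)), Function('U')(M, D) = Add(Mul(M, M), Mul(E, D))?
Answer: Rational(-1648, 7) ≈ -235.43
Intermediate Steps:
Function('U')(M, D) = Add(Pow(M, 2), Mul(-1, D)) (Function('U')(M, D) = Add(Mul(M, M), Mul(-1, D)) = Add(Pow(M, 2), Mul(-1, D)))
Function('z')(P, X) = Mul(-2, Pow(Add(-2, P), -1), Add(16, X, Mul(-1, P))) (Function('z')(P, X) = Mul(-2, Mul(Add(X, Add(Pow(4, 2), Mul(-1, P))), Pow(Add(P, -2), -1))) = Mul(-2, Mul(Add(X, Add(16, Mul(-1, P))), Pow(Add(-2, P), -1))) = Mul(-2, Mul(Add(16, X, Mul(-1, P)), Pow(Add(-2, P), -1))) = Mul(-2, Mul(Pow(Add(-2, P), -1), Add(16, X, Mul(-1, P)))) = Mul(-2, Pow(Add(-2, P), -1), Add(16, X, Mul(-1, P))))
Add(74, Mul(-114, Function('z')(-12, -9))) = Add(74, Mul(-114, Mul(2, Pow(Add(-2, -12), -1), Add(-16, -12, Mul(-1, -9))))) = Add(74, Mul(-114, Mul(2, Pow(-14, -1), Add(-16, -12, 9)))) = Add(74, Mul(-114, Mul(2, Rational(-1, 14), -19))) = Add(74, Mul(-114, Rational(19, 7))) = Add(74, Rational(-2166, 7)) = Rational(-1648, 7)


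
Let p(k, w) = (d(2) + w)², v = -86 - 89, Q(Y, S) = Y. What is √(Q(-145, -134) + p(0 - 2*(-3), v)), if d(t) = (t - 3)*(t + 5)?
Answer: √32979 ≈ 181.60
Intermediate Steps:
v = -175
d(t) = (-3 + t)*(5 + t)
p(k, w) = (-7 + w)² (p(k, w) = ((-15 + 2² + 2*2) + w)² = ((-15 + 4 + 4) + w)² = (-7 + w)²)
√(Q(-145, -134) + p(0 - 2*(-3), v)) = √(-145 + (-7 - 175)²) = √(-145 + (-182)²) = √(-145 + 33124) = √32979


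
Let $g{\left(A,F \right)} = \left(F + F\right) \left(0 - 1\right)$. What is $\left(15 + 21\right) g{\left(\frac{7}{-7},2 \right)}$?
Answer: $-144$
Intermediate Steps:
$g{\left(A,F \right)} = - 2 F$ ($g{\left(A,F \right)} = 2 F \left(-1\right) = - 2 F$)
$\left(15 + 21\right) g{\left(\frac{7}{-7},2 \right)} = \left(15 + 21\right) \left(\left(-2\right) 2\right) = 36 \left(-4\right) = -144$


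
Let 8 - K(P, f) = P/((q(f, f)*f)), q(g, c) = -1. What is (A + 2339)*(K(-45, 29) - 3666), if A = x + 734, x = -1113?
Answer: -208008920/29 ≈ -7.1727e+6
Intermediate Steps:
A = -379 (A = -1113 + 734 = -379)
K(P, f) = 8 + P/f (K(P, f) = 8 - P/((-f)) = 8 - P*(-1/f) = 8 - (-1)*P/f = 8 + P/f)
(A + 2339)*(K(-45, 29) - 3666) = (-379 + 2339)*((8 - 45/29) - 3666) = 1960*((8 - 45*1/29) - 3666) = 1960*((8 - 45/29) - 3666) = 1960*(187/29 - 3666) = 1960*(-106127/29) = -208008920/29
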